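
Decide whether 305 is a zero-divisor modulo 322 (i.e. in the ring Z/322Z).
gcd(305, 322) = 1, so 305 is a unit in Z/322Z (it has a multiplicative inverse). A unit cannot be a zero-divisor: if 305·b ≡ 0 then multiplying both sides by 305^(−1) gives b ≡ 0. So 305 is not a zero-divisor.

Final answer: NO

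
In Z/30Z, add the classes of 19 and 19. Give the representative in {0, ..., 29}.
Both summands are already reduced mod 30. 19 + 19 = 38; 38 = 1·30 + 8, so (19 + 19) mod 30 = 8.

Final answer: 8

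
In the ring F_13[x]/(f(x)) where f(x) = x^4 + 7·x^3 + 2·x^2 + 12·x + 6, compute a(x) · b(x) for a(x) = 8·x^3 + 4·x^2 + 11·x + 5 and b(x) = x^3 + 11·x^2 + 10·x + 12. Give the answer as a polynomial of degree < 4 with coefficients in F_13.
Multiply as integer polynomials: a · b = 8·x^6 + 92·x^5 + 135·x^4 + 262·x^3 + 213·x^2 + 182·x + 60. Reducing coefficients mod 13: a · b ≡ 8·x^6 + x^5 + 5·x^4 + 2·x^3 + 5·x^2 + 8. Now divide by f(x) = x^4 + 7·x^3 + 2·x^2 + 12·x + 6 in F_13[x], eliminating the leading term at each step:
  leading term 8·x^6: subtract (8·x^2)·f(x) = 8·x^6 + 4·x^5 + 3·x^4 + 5·x^3 + 9·x^2, leaving 10·x^5 + 2·x^4 + 10·x^3 + 9·x^2 + 8 (coefficients mod 13)
  leading term 10·x^5: subtract (10·x)·f(x) = 10·x^5 + 5·x^4 + 7·x^3 + 3·x^2 + 8·x, leaving 10·x^4 + 3·x^3 + 6·x^2 + 5·x + 8 (coefficients mod 13)
  leading term 10·x^4: subtract (10)·f(x) = 10·x^4 + 5·x^3 + 7·x^2 + 3·x + 8, leaving 11·x^3 + 12·x^2 + 2·x (coefficients mod 13)
The degree is now < 4, so this is the remainder. Hence a · b ≡ 11·x^3 + 12·x^2 + 2·x in F_13[x]/(f).

Final answer: a · b ≡ 11·x^3 + 12·x^2 + 2·x (mod f(x))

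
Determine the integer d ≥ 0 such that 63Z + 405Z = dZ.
(63, 405) = (9); d = 9

In the PID Z, (a, b) is generated by gcd(a, b). Compute gcd(405, 63) with the extended Euclidean algorithm, tracking rows (r, s, t) with s·405 + t·63 = r:
  row A: (405, 1, 0)   [1·405 + 0·63 = 405]
  row B: (63, 0, 1)   [0·405 + 1·63 = 63]
  405 = 6·63 + 27   → row C = row A − 6·row B = (27, 1, −6)   [check: 1·405 − 6·63 = 27]
  63 = 2·27 + 9   → row D = row B − 2·row C = (9, −2, 13)   [check: −2·405 + 13·63 = 9]
  27 = 3·9 + 0   → remainder 0, stop. gcd = 9 (last nonzero row D).
So gcd(63, 405) = 9, with Bézout identity −2·405 + 13·63 = 9. Containment (⊇): the Bézout identity exhibits 9 as an element of (63, 405), giving (9) ⊆ (63, 405). Containment (⊆): since 9 | 63 and 9 | 405 (63 = 9·7, 405 = 9·45), every Z-linear combination of 63 and 405 is divisible by 9, so (63, 405) ⊆ (9). Therefore (63, 405) = (9), d = 9.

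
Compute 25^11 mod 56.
Use repeated squaring. Binary(11) = 1011. Walk through the bits of the exponent 11 left-to-right: at each bit after the leading one, square the running value, then multiply by 25 if the bit is 1 (always reducing mod 56):
  bit 1 = 1 (leading): start with 25.
  bit 2 = 0: square 25^2 = 625 ≡ 9 (mod 56).
  bit 3 = 1: square 9^2 = 81 ≡ 25; bit is 1, so multiply 25·25 = 625 ≡ 9 (mod 56).
  bit 4 = 1: square 9^2 = 81 ≡ 25; bit is 1, so multiply 25·25 = 625 ≡ 9 (mod 56).
Final value: 25^11 ≡ 9 (mod 56).

Final answer: 9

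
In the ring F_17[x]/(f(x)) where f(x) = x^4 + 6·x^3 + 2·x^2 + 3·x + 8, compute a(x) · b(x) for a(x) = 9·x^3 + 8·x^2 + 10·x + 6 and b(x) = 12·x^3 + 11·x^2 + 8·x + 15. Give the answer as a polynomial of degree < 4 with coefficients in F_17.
a · b ≡ 13·x^3 + 8·x^2 + 15·x + 2 (mod f(x))

Multiply as integer polynomials: a · b = 108·x^6 + 195·x^5 + 280·x^4 + 381·x^3 + 266·x^2 + 198·x + 90. Reducing coefficients mod 17: a · b ≡ 6·x^6 + 8·x^5 + 8·x^4 + 7·x^3 + 11·x^2 + 11·x + 5. Now divide by f(x) = x^4 + 6·x^3 + 2·x^2 + 3·x + 8 in F_17[x], eliminating the leading term at each step:
  leading term 6·x^6: subtract (6·x^2)·f(x) = 6·x^6 + 2·x^5 + 12·x^4 + x^3 + 14·x^2, leaving 6·x^5 + 13·x^4 + 6·x^3 + 14·x^2 + 11·x + 5 (coefficients mod 17)
  leading term 6·x^5: subtract (6·x)·f(x) = 6·x^5 + 2·x^4 + 12·x^3 + x^2 + 14·x, leaving 11·x^4 + 11·x^3 + 13·x^2 + 14·x + 5 (coefficients mod 17)
  leading term 11·x^4: subtract (11)·f(x) = 11·x^4 + 15·x^3 + 5·x^2 + 16·x + 3, leaving 13·x^3 + 8·x^2 + 15·x + 2 (coefficients mod 17)
The degree is now < 4, so this is the remainder. Hence a · b ≡ 13·x^3 + 8·x^2 + 15·x + 2 in F_17[x]/(f).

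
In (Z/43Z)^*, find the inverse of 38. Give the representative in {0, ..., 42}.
38^(−1) ≡ 17 (mod 43)

Apply the extended Euclidean algorithm to (43, 38), tracking rows (r, s, t) with s·43 + t·38 = r. Each division r_prev = q·r_cur + r_new produces the new row as (previous row) − q·(current row):
  row A: (43, 1, 0)   [1·43 + 0·38 = 43]
  row B: (38, 0, 1)   [0·43 + 1·38 = 38]
  43 = 1·38 + 5   → row C = row A − 1·row B = (5, 1, −1)   [check: 1·43 − 1·38 = 5]
  38 = 7·5 + 3   → row D = row B − 7·row C = (3, −7, 8)   [check: −7·43 + 8·38 = 3]
  5 = 1·3 + 2   → row E = row C − 1·row D = (2, 8, −9)   [check: 8·43 − 9·38 = 2]
  3 = 1·2 + 1   → row F = row D − 1·row E = (1, −15, 17)   [check: −15·43 + 17·38 = 1]
  2 = 2·1 + 0   → remainder 0, stop. gcd = 1 (last nonzero row F).
The gcd is 1, so 38 is invertible mod 43. The last nonzero row gives −15·43 + 17·38 = 1, so t = 17. So 38^(−1) ≡ 17 (mod 43). Verify: 38 · 17 = 646 ≡ 1 (mod 43). ✓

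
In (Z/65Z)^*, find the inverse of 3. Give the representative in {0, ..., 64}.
3^(−1) ≡ 22 (mod 65)

Apply the extended Euclidean algorithm to (65, 3), tracking rows (r, s, t) with s·65 + t·3 = r. Each division r_prev = q·r_cur + r_new produces the new row as (previous row) − q·(current row):
  row A: (65, 1, 0)   [1·65 + 0·3 = 65]
  row B: (3, 0, 1)   [0·65 + 1·3 = 3]
  65 = 21·3 + 2   → row C = row A − 21·row B = (2, 1, −21)   [check: 1·65 − 21·3 = 2]
  3 = 1·2 + 1   → row D = row B − 1·row C = (1, −1, 22)   [check: −1·65 + 22·3 = 1]
  2 = 2·1 + 0   → remainder 0, stop. gcd = 1 (last nonzero row D).
The gcd is 1, so 3 is invertible mod 65. The last nonzero row gives −1·65 + 22·3 = 1, so t = 22. So 3^(−1) ≡ 22 (mod 65). Verify: 3 · 22 = 66 ≡ 1 (mod 65). ✓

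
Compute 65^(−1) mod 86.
65^(−1) ≡ 45 (mod 86)

Apply the extended Euclidean algorithm to (86, 65), tracking rows (r, s, t) with s·86 + t·65 = r. Each division r_prev = q·r_cur + r_new produces the new row as (previous row) − q·(current row):
  row A: (86, 1, 0)   [1·86 + 0·65 = 86]
  row B: (65, 0, 1)   [0·86 + 1·65 = 65]
  86 = 1·65 + 21   → row C = row A − 1·row B = (21, 1, −1)   [check: 1·86 − 1·65 = 21]
  65 = 3·21 + 2   → row D = row B − 3·row C = (2, −3, 4)   [check: −3·86 + 4·65 = 2]
  21 = 10·2 + 1   → row E = row C − 10·row D = (1, 31, −41)   [check: 31·86 − 41·65 = 1]
  2 = 2·1 + 0   → remainder 0, stop. gcd = 1 (last nonzero row E).
The gcd is 1, so 65 is invertible mod 86. The last nonzero row gives 31·86 − 41·65 = 1, so t = −41. So 65^(−1) ≡ −41 ≡ 45 (mod 86). Verify: 65 · 45 = 2925 ≡ 1 (mod 86). ✓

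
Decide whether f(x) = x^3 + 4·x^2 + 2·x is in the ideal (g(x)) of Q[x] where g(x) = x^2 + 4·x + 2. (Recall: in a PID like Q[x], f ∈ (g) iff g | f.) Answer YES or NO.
YES

In Q[x] the ideal (g) consists of all multiples of g, so f ∈ (g) iff g | f, i.e. iff the remainder of f on division by g is 0. Divide f by g (g is monic, so eliminate the leading term of the running remainder at each step):
  leading term x^3: subtract (x)·g(x) = x^3 + 4·x^2 + 2·x, leaving 0
The remainder is 0, so f(x) = g(x) · h(x) with h(x) = x. Hence g | f, i.e. f ∈ (g).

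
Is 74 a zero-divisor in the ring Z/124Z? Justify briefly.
YES

gcd(74, 124) = 2 > 1, so 74 is not a unit in Z/124Z. In Z/nZ every nonzero non-unit is a zero-divisor: explicitly, take b = 124/gcd = 62 ≠ 0 (mod 124); then 74·62 = 4588 = 37·124, i.e. 74·62 ≡ 0 (mod 124). So 74 is a zero-divisor.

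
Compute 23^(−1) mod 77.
Apply the extended Euclidean algorithm to (77, 23), tracking rows (r, s, t) with s·77 + t·23 = r. Each division r_prev = q·r_cur + r_new produces the new row as (previous row) − q·(current row):
  row A: (77, 1, 0)   [1·77 + 0·23 = 77]
  row B: (23, 0, 1)   [0·77 + 1·23 = 23]
  77 = 3·23 + 8   → row C = row A − 3·row B = (8, 1, −3)   [check: 1·77 − 3·23 = 8]
  23 = 2·8 + 7   → row D = row B − 2·row C = (7, −2, 7)   [check: −2·77 + 7·23 = 7]
  8 = 1·7 + 1   → row E = row C − 1·row D = (1, 3, −10)   [check: 3·77 − 10·23 = 1]
  7 = 7·1 + 0   → remainder 0, stop. gcd = 1 (last nonzero row E).
The gcd is 1, so 23 is invertible mod 77. The last nonzero row gives 3·77 − 10·23 = 1, so t = −10. So 23^(−1) ≡ −10 ≡ 67 (mod 77). Verify: 23 · 67 = 1541 ≡ 1 (mod 77). ✓

Final answer: 23^(−1) ≡ 67 (mod 77)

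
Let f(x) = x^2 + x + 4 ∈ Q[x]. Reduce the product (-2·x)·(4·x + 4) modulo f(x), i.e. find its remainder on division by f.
a · b ≡ 32 (mod f(x))

First multiply in Q[x] without reducing: a · b = -8·x^2 - 8·x. Now divide by f(x) = x^2 + x + 4, eliminating the leading term at each step:
  leading term -8·x^2: subtract (-8)·f(x) = -8·x^2 - 8·x - 32, leaving 32
The degree is now < 2, so this is the remainder. Hence a · b ≡ 32 in Q[x]/(f).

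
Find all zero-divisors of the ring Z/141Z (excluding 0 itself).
An element a ∈ Z/141Z (with a ≠ 0) is a zero-divisor iff gcd(a, 141) > 1 (because a is a unit precisely when gcd(a, n) = 1, and in Z/nZ every nonzero, non-unit element is a zero-divisor). Scan a = 1, ..., 140 and keep those with gcd(a, 141) > 1:
  gcd(3, 141) = 3, gcd(6, 141) = 3, gcd(9, 141) = 3, gcd(12, 141) = 3, gcd(15, 141) = 3, gcd(18, 141) = 3, gcd(21, 141) = 3, gcd(24, 141) = 3, gcd(27, 141) = 3, gcd(30, 141) = 3, gcd(33, 141) = 3, gcd(36, 141) = 3, gcd(39, 141) = 3, gcd(42, 141) = 3, gcd(45, 141) = 3, gcd(47, 141) = 47, gcd(48, 141) = 3, gcd(51, 141) = 3, gcd(54, 141) = 3, gcd(57, 141) = 3, gcd(60, 141) = 3, gcd(63, 141) = 3, gcd(66, 141) = 3, gcd(69, 141) = 3, gcd(72, 141) = 3, gcd(75, 141) = 3, gcd(78, 141) = 3, gcd(81, 141) = 3, gcd(84, 141) = 3, gcd(87, 141) = 3, gcd(90, 141) = 3, gcd(93, 141) = 3, gcd(94, 141) = 47, gcd(96, 141) = 3, gcd(99, 141) = 3, gcd(102, 141) = 3, gcd(105, 141) = 3, gcd(108, 141) = 3, gcd(111, 141) = 3, gcd(114, 141) = 3, gcd(117, 141) = 3, gcd(120, 141) = 3, gcd(123, 141) = 3, gcd(126, 141) = 3, gcd(129, 141) = 3, gcd(132, 141) = 3, gcd(135, 141) = 3, gcd(138, 141) = 3.
All other a ∈ {1, ..., 140} have gcd(a, 141) = 1 and are units. So the nonzero zero-divisors are exactly the 48 values of a appearing in this scan.

Final answer: nonzero zero-divisors of Z/141Z = {3, 6, 9, 12, 15, 18, 21, 24, 27, 30, 33, 36, 39, 42, 45, 47, 48, 51, 54, 57, 60, 63, 66, 69, 72, 75, 78, 81, 84, 87, 90, 93, 94, 96, 99, 102, 105, 108, 111, 114, 117, 120, 123, 126, 129, 132, 135, 138}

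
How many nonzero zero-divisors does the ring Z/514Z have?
In Z/514Z each nonzero element is either a unit (gcd with 514 is 1) or a zero-divisor (gcd > 1). The number of units is φ(514): factorise 514 = 2 · 257, so φ(514) = (2 − 1) · (257 − 1) = 1 · 256 = 256. The nonzero elements number 514 − 1 = 513. Hence the nonzero zero-divisors number 513 − 256 = 257.

Final answer: Z/514Z has 257 nonzero zero-divisors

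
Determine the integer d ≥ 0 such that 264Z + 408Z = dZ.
In the PID Z, (a, b) is generated by gcd(a, b). Compute gcd(408, 264) with the extended Euclidean algorithm, tracking rows (r, s, t) with s·408 + t·264 = r:
  row A: (408, 1, 0)   [1·408 + 0·264 = 408]
  row B: (264, 0, 1)   [0·408 + 1·264 = 264]
  408 = 1·264 + 144   → row C = row A − 1·row B = (144, 1, −1)   [check: 1·408 − 1·264 = 144]
  264 = 1·144 + 120   → row D = row B − 1·row C = (120, −1, 2)   [check: −1·408 + 2·264 = 120]
  144 = 1·120 + 24   → row E = row C − 1·row D = (24, 2, −3)   [check: 2·408 − 3·264 = 24]
  120 = 5·24 + 0   → remainder 0, stop. gcd = 24 (last nonzero row E).
So gcd(264, 408) = 24, with Bézout identity 2·408 − 3·264 = 24. Containment (⊇): the Bézout identity exhibits 24 as an element of (264, 408), giving (24) ⊆ (264, 408). Containment (⊆): since 24 | 264 and 24 | 408 (264 = 24·11, 408 = 24·17), every Z-linear combination of 264 and 408 is divisible by 24, so (264, 408) ⊆ (24). Therefore (264, 408) = (24), d = 24.

Final answer: (264, 408) = (24); d = 24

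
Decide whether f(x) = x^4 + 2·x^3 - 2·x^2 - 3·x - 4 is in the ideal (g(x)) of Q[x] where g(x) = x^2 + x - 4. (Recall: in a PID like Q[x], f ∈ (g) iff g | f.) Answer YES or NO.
YES

In Q[x] the ideal (g) consists of all multiples of g, so f ∈ (g) iff g | f, i.e. iff the remainder of f on division by g is 0. Divide f by g (g is monic, so eliminate the leading term of the running remainder at each step):
  leading term x^4: subtract (x^2)·g(x) = x^4 + x^3 - 4·x^2, leaving x^3 + 2·x^2 - 3·x - 4
  leading term x^3: subtract (x)·g(x) = x^3 + x^2 - 4·x, leaving x^2 + x - 4
  leading term x^2: subtract (1)·g(x) = x^2 + x - 4, leaving 0
The remainder is 0, so f(x) = g(x) · h(x) with h(x) = x^2 + x + 1. Hence g | f, i.e. f ∈ (g).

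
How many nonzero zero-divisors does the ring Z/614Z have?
In Z/614Z each nonzero element is either a unit (gcd with 614 is 1) or a zero-divisor (gcd > 1). The number of units is φ(614): factorise 614 = 2 · 307, so φ(614) = (2 − 1) · (307 − 1) = 1 · 306 = 306. The nonzero elements number 614 − 1 = 613. Hence the nonzero zero-divisors number 613 − 306 = 307.

Final answer: Z/614Z has 307 nonzero zero-divisors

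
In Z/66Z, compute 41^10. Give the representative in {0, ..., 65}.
1

Use repeated squaring. Binary(10) = 1010. Walk through the bits of the exponent 10 left-to-right: at each bit after the leading one, square the running value, then multiply by 41 if the bit is 1 (always reducing mod 66):
  bit 1 = 1 (leading): start with 41.
  bit 2 = 0: square 41^2 = 1681 ≡ 31 (mod 66).
  bit 3 = 1: square 31^2 = 961 ≡ 37; bit is 1, so multiply 37·41 = 1517 ≡ 65 (mod 66).
  bit 4 = 0: square 65^2 = 4225 ≡ 1 (mod 66).
Final value: 41^10 ≡ 1 (mod 66).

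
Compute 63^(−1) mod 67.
Apply the extended Euclidean algorithm to (67, 63), tracking rows (r, s, t) with s·67 + t·63 = r. Each division r_prev = q·r_cur + r_new produces the new row as (previous row) − q·(current row):
  row A: (67, 1, 0)   [1·67 + 0·63 = 67]
  row B: (63, 0, 1)   [0·67 + 1·63 = 63]
  67 = 1·63 + 4   → row C = row A − 1·row B = (4, 1, −1)   [check: 1·67 − 1·63 = 4]
  63 = 15·4 + 3   → row D = row B − 15·row C = (3, −15, 16)   [check: −15·67 + 16·63 = 3]
  4 = 1·3 + 1   → row E = row C − 1·row D = (1, 16, −17)   [check: 16·67 − 17·63 = 1]
  3 = 3·1 + 0   → remainder 0, stop. gcd = 1 (last nonzero row E).
The gcd is 1, so 63 is invertible mod 67. The last nonzero row gives 16·67 − 17·63 = 1, so t = −17. So 63^(−1) ≡ −17 ≡ 50 (mod 67). Verify: 63 · 50 = 3150 ≡ 1 (mod 67). ✓

Final answer: 63^(−1) ≡ 50 (mod 67)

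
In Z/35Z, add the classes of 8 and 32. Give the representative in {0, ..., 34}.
5

Both summands are already reduced mod 35. 8 + 32 = 40; 40 = 1·35 + 5, so (8 + 32) mod 35 = 5.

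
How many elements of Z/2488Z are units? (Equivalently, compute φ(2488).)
Z/2488Z has φ(2488) = 1240 units

An element a ∈ Z/2488Z is a unit iff gcd(a, 2488) = 1, so the number of units is φ(2488). φ is multiplicative, with φ(p^e) = p^e − p^(e−1). Factorise 2488 = 2^3 · 311. Then
  φ(2488) = (2^3 − 2^2) · (311 − 1) = 4 · 310 = 1240.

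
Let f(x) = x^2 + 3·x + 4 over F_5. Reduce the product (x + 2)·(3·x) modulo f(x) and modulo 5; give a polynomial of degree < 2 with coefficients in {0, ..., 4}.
a · b ≡ 2·x + 3 (mod f(x))

Multiply as integer polynomials: a · b = 3·x^2 + 6·x. Reducing coefficients mod 5: a · b ≡ 3·x^2 + x. Now divide by f(x) = x^2 + 3·x + 4 in F_5[x], eliminating the leading term at each step:
  leading term 3·x^2: subtract (3)·f(x) = 3·x^2 + 4·x + 2, leaving 2·x + 3 (coefficients mod 5)
The degree is now < 2, so this is the remainder. Hence a · b ≡ 2·x + 3 in F_5[x]/(f).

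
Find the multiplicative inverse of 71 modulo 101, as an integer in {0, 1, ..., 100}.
71^(−1) ≡ 37 (mod 101)

Apply the extended Euclidean algorithm to (101, 71), tracking rows (r, s, t) with s·101 + t·71 = r. Each division r_prev = q·r_cur + r_new produces the new row as (previous row) − q·(current row):
  row A: (101, 1, 0)   [1·101 + 0·71 = 101]
  row B: (71, 0, 1)   [0·101 + 1·71 = 71]
  101 = 1·71 + 30   → row C = row A − 1·row B = (30, 1, −1)   [check: 1·101 − 1·71 = 30]
  71 = 2·30 + 11   → row D = row B − 2·row C = (11, −2, 3)   [check: −2·101 + 3·71 = 11]
  30 = 2·11 + 8   → row E = row C − 2·row D = (8, 5, −7)   [check: 5·101 − 7·71 = 8]
  11 = 1·8 + 3   → row F = row D − 1·row E = (3, −7, 10)   [check: −7·101 + 10·71 = 3]
  8 = 2·3 + 2   → row G = row E − 2·row F = (2, 19, −27)   [check: 19·101 − 27·71 = 2]
  3 = 1·2 + 1   → row H = row F − 1·row G = (1, −26, 37)   [check: −26·101 + 37·71 = 1]
  2 = 2·1 + 0   → remainder 0, stop. gcd = 1 (last nonzero row H).
The gcd is 1, so 71 is invertible mod 101. The last nonzero row gives −26·101 + 37·71 = 1, so t = 37. So 71^(−1) ≡ 37 (mod 101). Verify: 71 · 37 = 2627 ≡ 1 (mod 101). ✓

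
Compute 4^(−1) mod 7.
Apply the extended Euclidean algorithm to (7, 4), tracking rows (r, s, t) with s·7 + t·4 = r. Each division r_prev = q·r_cur + r_new produces the new row as (previous row) − q·(current row):
  row A: (7, 1, 0)   [1·7 + 0·4 = 7]
  row B: (4, 0, 1)   [0·7 + 1·4 = 4]
  7 = 1·4 + 3   → row C = row A − 1·row B = (3, 1, −1)   [check: 1·7 − 1·4 = 3]
  4 = 1·3 + 1   → row D = row B − 1·row C = (1, −1, 2)   [check: −1·7 + 2·4 = 1]
  3 = 3·1 + 0   → remainder 0, stop. gcd = 1 (last nonzero row D).
The gcd is 1, so 4 is invertible mod 7. The last nonzero row gives −1·7 + 2·4 = 1, so t = 2. So 4^(−1) ≡ 2 (mod 7). Verify: 4 · 2 = 8 ≡ 1 (mod 7). ✓

Final answer: 4^(−1) ≡ 2 (mod 7)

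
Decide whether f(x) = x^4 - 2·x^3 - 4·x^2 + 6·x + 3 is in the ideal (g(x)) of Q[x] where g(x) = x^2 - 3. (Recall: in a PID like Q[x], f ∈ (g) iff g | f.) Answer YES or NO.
YES

In Q[x] the ideal (g) consists of all multiples of g, so f ∈ (g) iff g | f, i.e. iff the remainder of f on division by g is 0. Divide f by g (g is monic, so eliminate the leading term of the running remainder at each step):
  leading term x^4: subtract (x^2)·g(x) = x^4 - 3·x^2, leaving -2·x^3 - x^2 + 6·x + 3
  leading term -2·x^3: subtract (-2·x)·g(x) = -2·x^3 + 6·x, leaving 3 - x^2
  leading term -x^2: subtract (-1)·g(x) = 3 - x^2, leaving 0
The remainder is 0, so f(x) = g(x) · h(x) with h(x) = x^2 - 2·x - 1. Hence g | f, i.e. f ∈ (g).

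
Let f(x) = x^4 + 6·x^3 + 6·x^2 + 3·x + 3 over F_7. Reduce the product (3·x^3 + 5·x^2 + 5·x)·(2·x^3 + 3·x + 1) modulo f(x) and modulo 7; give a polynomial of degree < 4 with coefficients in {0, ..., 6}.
Multiply as integer polynomials: a · b = 6·x^6 + 10·x^5 + 19·x^4 + 18·x^3 + 20·x^2 + 5·x. Reducing coefficients mod 7: a · b ≡ 6·x^6 + 3·x^5 + 5·x^4 + 4·x^3 + 6·x^2 + 5·x. Now divide by f(x) = x^4 + 6·x^3 + 6·x^2 + 3·x + 3 in F_7[x], eliminating the leading term at each step:
  leading term 6·x^6: subtract (6·x^2)·f(x) = 6·x^6 + x^5 + x^4 + 4·x^3 + 4·x^2, leaving 2·x^5 + 4·x^4 + 2·x^2 + 5·x (coefficients mod 7)
  leading term 2·x^5: subtract (2·x)·f(x) = 2·x^5 + 5·x^4 + 5·x^3 + 6·x^2 + 6·x, leaving 6·x^4 + 2·x^3 + 3·x^2 + 6·x (coefficients mod 7)
  leading term 6·x^4: subtract (6)·f(x) = 6·x^4 + x^3 + x^2 + 4·x + 4, leaving x^3 + 2·x^2 + 2·x + 3 (coefficients mod 7)
The degree is now < 4, so this is the remainder. Hence a · b ≡ x^3 + 2·x^2 + 2·x + 3 in F_7[x]/(f).

Final answer: a · b ≡ x^3 + 2·x^2 + 2·x + 3 (mod f(x))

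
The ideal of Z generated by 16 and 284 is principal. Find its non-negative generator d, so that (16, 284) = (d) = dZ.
(16, 284) = (4); d = 4

In the PID Z, (a, b) is generated by gcd(a, b). Compute gcd(284, 16) with the extended Euclidean algorithm, tracking rows (r, s, t) with s·284 + t·16 = r:
  row A: (284, 1, 0)   [1·284 + 0·16 = 284]
  row B: (16, 0, 1)   [0·284 + 1·16 = 16]
  284 = 17·16 + 12   → row C = row A − 17·row B = (12, 1, −17)   [check: 1·284 − 17·16 = 12]
  16 = 1·12 + 4   → row D = row B − 1·row C = (4, −1, 18)   [check: −1·284 + 18·16 = 4]
  12 = 3·4 + 0   → remainder 0, stop. gcd = 4 (last nonzero row D).
So gcd(16, 284) = 4, with Bézout identity −1·284 + 18·16 = 4. Containment (⊇): the Bézout identity exhibits 4 as an element of (16, 284), giving (4) ⊆ (16, 284). Containment (⊆): since 4 | 16 and 4 | 284 (16 = 4·4, 284 = 4·71), every Z-linear combination of 16 and 284 is divisible by 4, so (16, 284) ⊆ (4). Therefore (16, 284) = (4), d = 4.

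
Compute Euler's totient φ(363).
φ(363) = 220

φ is multiplicative, with φ(p^e) = p^e − p^(e−1). Factorise 363 = 3 · 11^2. Then
  φ(363) = (3 − 1) · (11^2 − 11^1) = 2 · 110 = 220.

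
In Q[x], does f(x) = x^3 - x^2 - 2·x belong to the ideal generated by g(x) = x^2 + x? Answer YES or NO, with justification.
In Q[x] the ideal (g) consists of all multiples of g, so f ∈ (g) iff g | f, i.e. iff the remainder of f on division by g is 0. Divide f by g (g is monic, so eliminate the leading term of the running remainder at each step):
  leading term x^3: subtract (x)·g(x) = x^3 + x^2, leaving -2·x^2 - 2·x
  leading term -2·x^2: subtract (-2)·g(x) = -2·x^2 - 2·x, leaving 0
The remainder is 0, so f(x) = g(x) · h(x) with h(x) = x - 2. Hence g | f, i.e. f ∈ (g).

Final answer: YES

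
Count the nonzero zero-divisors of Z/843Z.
Z/843Z has 282 nonzero zero-divisors

In Z/843Z each nonzero element is either a unit (gcd with 843 is 1) or a zero-divisor (gcd > 1). The number of units is φ(843): factorise 843 = 3 · 281, so φ(843) = (3 − 1) · (281 − 1) = 2 · 280 = 560. The nonzero elements number 843 − 1 = 842. Hence the nonzero zero-divisors number 842 − 560 = 282.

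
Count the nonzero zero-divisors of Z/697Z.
Z/697Z has 56 nonzero zero-divisors

In Z/697Z each nonzero element is either a unit (gcd with 697 is 1) or a zero-divisor (gcd > 1). The number of units is φ(697): factorise 697 = 17 · 41, so φ(697) = (17 − 1) · (41 − 1) = 16 · 40 = 640. The nonzero elements number 697 − 1 = 696. Hence the nonzero zero-divisors number 696 − 640 = 56.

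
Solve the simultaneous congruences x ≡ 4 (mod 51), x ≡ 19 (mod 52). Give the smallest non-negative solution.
x ≡ 1891 (mod 2652); the representative in [0, 2652) is 1891

The moduli 51, 52 are pairwise coprime, so by the CRT there is a unique solution mod 51·52 = 2652.
Solve by successive substitution. Start with x ≡ 4 (mod 51).
  Combine with x ≡ 19 (mod 52): write x = 4 + 51·t and require 4 + 51·t ≡ 19 (mod 52), i.e. 51·t ≡ 19 − 4 ≡ 15 (mod 52). Since 51^(−1) ≡ 51 (mod 52), t ≡ 51·15 ≡ 37 (mod 52). So x ≡ 4 + 51·37 = 1891 (mod 2652).
Unique solution in [0, 2652): x = 1891.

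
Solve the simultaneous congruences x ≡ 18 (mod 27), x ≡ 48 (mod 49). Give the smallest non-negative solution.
The moduli 27, 49 are pairwise coprime, so by the CRT there is a unique solution mod 27·49 = 1323.
Solve by successive substitution. Start with x ≡ 18 (mod 27).
  Combine with x ≡ 48 (mod 49): write x = 18 + 27·t and require 18 + 27·t ≡ 48 (mod 49), i.e. 27·t ≡ 48 − 18 ≡ 30 (mod 49). Since 27^(−1) ≡ 20 (mod 49), t ≡ 20·30 ≡ 12 (mod 49). So x ≡ 18 + 27·12 = 342 (mod 1323).
Unique solution in [0, 1323): x = 342.

Final answer: x ≡ 342 (mod 1323); the representative in [0, 1323) is 342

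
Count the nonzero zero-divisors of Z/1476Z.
In Z/1476Z each nonzero element is either a unit (gcd with 1476 is 1) or a zero-divisor (gcd > 1). The number of units is φ(1476): factorise 1476 = 2^2 · 3^2 · 41, so φ(1476) = (2^2 − 2^1) · (3^2 − 3^1) · (41 − 1) = 2 · 6 · 40 = 480. The nonzero elements number 1476 − 1 = 1475. Hence the nonzero zero-divisors number 1475 − 480 = 995.

Final answer: Z/1476Z has 995 nonzero zero-divisors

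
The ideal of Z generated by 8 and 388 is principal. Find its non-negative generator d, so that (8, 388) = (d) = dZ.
(8, 388) = (4); d = 4

In the PID Z, (a, b) is generated by gcd(a, b). Compute gcd(388, 8) with the extended Euclidean algorithm, tracking rows (r, s, t) with s·388 + t·8 = r:
  row A: (388, 1, 0)   [1·388 + 0·8 = 388]
  row B: (8, 0, 1)   [0·388 + 1·8 = 8]
  388 = 48·8 + 4   → row C = row A − 48·row B = (4, 1, −48)   [check: 1·388 − 48·8 = 4]
  8 = 2·4 + 0   → remainder 0, stop. gcd = 4 (last nonzero row C).
So gcd(8, 388) = 4, with Bézout identity 1·388 − 48·8 = 4. Containment (⊇): the Bézout identity exhibits 4 as an element of (8, 388), giving (4) ⊆ (8, 388). Containment (⊆): since 4 | 8 and 4 | 388 (8 = 4·2, 388 = 4·97), every Z-linear combination of 8 and 388 is divisible by 4, so (8, 388) ⊆ (4). Therefore (8, 388) = (4), d = 4.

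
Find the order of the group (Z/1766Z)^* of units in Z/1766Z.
|(Z/1766Z)^*| = 882

(Z/1766Z)^* consists of the classes a with gcd(a, 1766) = 1, so its order is φ(1766). φ is multiplicative, with φ(p^e) = p^e − p^(e−1). Factorise 1766 = 2 · 883. Then
  φ(1766) = (2 − 1) · (883 − 1) = 1 · 882 = 882.
Thus |(Z/1766Z)^*| = 882.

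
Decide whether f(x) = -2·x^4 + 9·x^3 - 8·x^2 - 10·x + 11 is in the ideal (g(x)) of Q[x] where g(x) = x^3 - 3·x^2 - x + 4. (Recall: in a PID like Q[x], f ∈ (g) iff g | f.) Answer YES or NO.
In Q[x] the ideal (g) consists of all multiples of g, so f ∈ (g) iff g | f, i.e. iff the remainder of f on division by g is 0. Divide f by g (g is monic, so eliminate the leading term of the running remainder at each step):
  leading term -2·x^4: subtract (-2·x)·g(x) = -2·x^4 + 6·x^3 + 2·x^2 - 8·x, leaving 3·x^3 - 10·x^2 - 2·x + 11
  leading term 3·x^3: subtract (3)·g(x) = 3·x^3 - 9·x^2 - 3·x + 12, leaving -x^2 + x - 1
The remainder r(x) = -x^2 + x - 1 ≠ 0 (and deg r < deg g), so g ∤ f, i.e. f ∉ (g).

Final answer: NO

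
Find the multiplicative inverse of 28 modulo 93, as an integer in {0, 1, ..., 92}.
28^(−1) ≡ 10 (mod 93)

Apply the extended Euclidean algorithm to (93, 28), tracking rows (r, s, t) with s·93 + t·28 = r. Each division r_prev = q·r_cur + r_new produces the new row as (previous row) − q·(current row):
  row A: (93, 1, 0)   [1·93 + 0·28 = 93]
  row B: (28, 0, 1)   [0·93 + 1·28 = 28]
  93 = 3·28 + 9   → row C = row A − 3·row B = (9, 1, −3)   [check: 1·93 − 3·28 = 9]
  28 = 3·9 + 1   → row D = row B − 3·row C = (1, −3, 10)   [check: −3·93 + 10·28 = 1]
  9 = 9·1 + 0   → remainder 0, stop. gcd = 1 (last nonzero row D).
The gcd is 1, so 28 is invertible mod 93. The last nonzero row gives −3·93 + 10·28 = 1, so t = 10. So 28^(−1) ≡ 10 (mod 93). Verify: 28 · 10 = 280 ≡ 1 (mod 93). ✓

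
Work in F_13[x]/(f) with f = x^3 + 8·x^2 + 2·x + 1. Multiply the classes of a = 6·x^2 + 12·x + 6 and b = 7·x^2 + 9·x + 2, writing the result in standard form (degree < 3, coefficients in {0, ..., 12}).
a · b ≡ 11·x^2 + 3·x + 2 (mod f(x))

Multiply as integer polynomials: a · b = 42·x^4 + 138·x^3 + 162·x^2 + 78·x + 12. Reducing coefficients mod 13: a · b ≡ 3·x^4 + 8·x^3 + 6·x^2 + 12. Now divide by f(x) = x^3 + 8·x^2 + 2·x + 1 in F_13[x], eliminating the leading term at each step:
  leading term 3·x^4: subtract (3·x)·f(x) = 3·x^4 + 11·x^3 + 6·x^2 + 3·x, leaving 10·x^3 + 10·x + 12 (coefficients mod 13)
  leading term 10·x^3: subtract (10)·f(x) = 10·x^3 + 2·x^2 + 7·x + 10, leaving 11·x^2 + 3·x + 2 (coefficients mod 13)
The degree is now < 3, so this is the remainder. Hence a · b ≡ 11·x^2 + 3·x + 2 in F_13[x]/(f).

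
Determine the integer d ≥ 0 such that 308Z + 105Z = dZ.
(308, 105) = (7); d = 7

In the PID Z, (a, b) is generated by gcd(a, b). Compute gcd(308, 105) with the extended Euclidean algorithm, tracking rows (r, s, t) with s·308 + t·105 = r:
  row A: (308, 1, 0)   [1·308 + 0·105 = 308]
  row B: (105, 0, 1)   [0·308 + 1·105 = 105]
  308 = 2·105 + 98   → row C = row A − 2·row B = (98, 1, −2)   [check: 1·308 − 2·105 = 98]
  105 = 1·98 + 7   → row D = row B − 1·row C = (7, −1, 3)   [check: −1·308 + 3·105 = 7]
  98 = 14·7 + 0   → remainder 0, stop. gcd = 7 (last nonzero row D).
So gcd(308, 105) = 7, with Bézout identity −1·308 + 3·105 = 7. Containment (⊇): the Bézout identity exhibits 7 as an element of (308, 105), giving (7) ⊆ (308, 105). Containment (⊆): since 7 | 308 and 7 | 105 (308 = 7·44, 105 = 7·15), every Z-linear combination of 308 and 105 is divisible by 7, so (308, 105) ⊆ (7). Therefore (308, 105) = (7), d = 7.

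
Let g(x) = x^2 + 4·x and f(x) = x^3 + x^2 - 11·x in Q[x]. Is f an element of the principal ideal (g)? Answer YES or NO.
NO

In Q[x] the ideal (g) consists of all multiples of g, so f ∈ (g) iff g | f, i.e. iff the remainder of f on division by g is 0. Divide f by g (g is monic, so eliminate the leading term of the running remainder at each step):
  leading term x^3: subtract (x)·g(x) = x^3 + 4·x^2, leaving -3·x^2 - 11·x
  leading term -3·x^2: subtract (-3)·g(x) = -3·x^2 - 12·x, leaving x
The remainder r(x) = x ≠ 0 (and deg r < deg g), so g ∤ f, i.e. f ∉ (g).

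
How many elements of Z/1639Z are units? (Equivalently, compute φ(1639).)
Z/1639Z has φ(1639) = 1480 units

An element a ∈ Z/1639Z is a unit iff gcd(a, 1639) = 1, so the number of units is φ(1639). φ is multiplicative, with φ(p^e) = p^e − p^(e−1). Factorise 1639 = 11 · 149. Then
  φ(1639) = (11 − 1) · (149 − 1) = 10 · 148 = 1480.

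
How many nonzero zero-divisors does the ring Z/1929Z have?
In Z/1929Z each nonzero element is either a unit (gcd with 1929 is 1) or a zero-divisor (gcd > 1). The number of units is φ(1929): factorise 1929 = 3 · 643, so φ(1929) = (3 − 1) · (643 − 1) = 2 · 642 = 1284. The nonzero elements number 1929 − 1 = 1928. Hence the nonzero zero-divisors number 1928 − 1284 = 644.

Final answer: Z/1929Z has 644 nonzero zero-divisors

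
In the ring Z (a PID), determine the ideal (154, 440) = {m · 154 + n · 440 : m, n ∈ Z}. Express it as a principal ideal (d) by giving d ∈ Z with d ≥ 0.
(154, 440) = (22); d = 22

In the PID Z, (a, b) is generated by gcd(a, b). Compute gcd(440, 154) with the extended Euclidean algorithm, tracking rows (r, s, t) with s·440 + t·154 = r:
  row A: (440, 1, 0)   [1·440 + 0·154 = 440]
  row B: (154, 0, 1)   [0·440 + 1·154 = 154]
  440 = 2·154 + 132   → row C = row A − 2·row B = (132, 1, −2)   [check: 1·440 − 2·154 = 132]
  154 = 1·132 + 22   → row D = row B − 1·row C = (22, −1, 3)   [check: −1·440 + 3·154 = 22]
  132 = 6·22 + 0   → remainder 0, stop. gcd = 22 (last nonzero row D).
So gcd(154, 440) = 22, with Bézout identity −1·440 + 3·154 = 22. Containment (⊇): the Bézout identity exhibits 22 as an element of (154, 440), giving (22) ⊆ (154, 440). Containment (⊆): since 22 | 154 and 22 | 440 (154 = 22·7, 440 = 22·20), every Z-linear combination of 154 and 440 is divisible by 22, so (154, 440) ⊆ (22). Therefore (154, 440) = (22), d = 22.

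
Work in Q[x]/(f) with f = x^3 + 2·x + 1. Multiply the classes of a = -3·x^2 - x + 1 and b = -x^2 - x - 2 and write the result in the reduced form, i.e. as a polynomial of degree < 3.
a · b ≡ -10·x - 6 (mod f(x))

First multiply in Q[x] without reducing: a · b = 3·x^4 + 4·x^3 + 6·x^2 + x - 2. Now divide by f(x) = x^3 + 2·x + 1, eliminating the leading term at each step:
  leading term 3·x^4: subtract (3·x)·f(x) = 3·x^4 + 6·x^2 + 3·x, leaving 4·x^3 - 2·x - 2
  leading term 4·x^3: subtract (4)·f(x) = 4·x^3 + 8·x + 4, leaving -10·x - 6
The degree is now < 3, so this is the remainder. Hence a · b ≡ -10·x - 6 in Q[x]/(f).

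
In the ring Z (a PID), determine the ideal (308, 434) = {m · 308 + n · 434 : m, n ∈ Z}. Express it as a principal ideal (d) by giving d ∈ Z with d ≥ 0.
In the PID Z, (a, b) is generated by gcd(a, b). Compute gcd(434, 308) with the extended Euclidean algorithm, tracking rows (r, s, t) with s·434 + t·308 = r:
  row A: (434, 1, 0)   [1·434 + 0·308 = 434]
  row B: (308, 0, 1)   [0·434 + 1·308 = 308]
  434 = 1·308 + 126   → row C = row A − 1·row B = (126, 1, −1)   [check: 1·434 − 1·308 = 126]
  308 = 2·126 + 56   → row D = row B − 2·row C = (56, −2, 3)   [check: −2·434 + 3·308 = 56]
  126 = 2·56 + 14   → row E = row C − 2·row D = (14, 5, −7)   [check: 5·434 − 7·308 = 14]
  56 = 4·14 + 0   → remainder 0, stop. gcd = 14 (last nonzero row E).
So gcd(308, 434) = 14, with Bézout identity 5·434 − 7·308 = 14. Containment (⊇): the Bézout identity exhibits 14 as an element of (308, 434), giving (14) ⊆ (308, 434). Containment (⊆): since 14 | 308 and 14 | 434 (308 = 14·22, 434 = 14·31), every Z-linear combination of 308 and 434 is divisible by 14, so (308, 434) ⊆ (14). Therefore (308, 434) = (14), d = 14.

Final answer: (308, 434) = (14); d = 14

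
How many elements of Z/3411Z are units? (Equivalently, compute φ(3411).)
An element a ∈ Z/3411Z is a unit iff gcd(a, 3411) = 1, so the number of units is φ(3411). φ is multiplicative, with φ(p^e) = p^e − p^(e−1). Factorise 3411 = 3^2 · 379. Then
  φ(3411) = (3^2 − 3^1) · (379 − 1) = 6 · 378 = 2268.

Final answer: Z/3411Z has φ(3411) = 2268 units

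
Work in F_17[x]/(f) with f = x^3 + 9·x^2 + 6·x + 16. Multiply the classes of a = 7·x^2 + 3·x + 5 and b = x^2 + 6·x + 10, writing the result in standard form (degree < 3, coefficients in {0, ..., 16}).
a · b ≡ 9·x^2 + 5·x + 15 (mod f(x))

Multiply as integer polynomials: a · b = 7·x^4 + 45·x^3 + 93·x^2 + 60·x + 50. Reducing coefficients mod 17: a · b ≡ 7·x^4 + 11·x^3 + 8·x^2 + 9·x + 16. Now divide by f(x) = x^3 + 9·x^2 + 6·x + 16 in F_17[x], eliminating the leading term at each step:
  leading term 7·x^4: subtract (7·x)·f(x) = 7·x^4 + 12·x^3 + 8·x^2 + 10·x, leaving 16·x^3 + 16·x + 16 (coefficients mod 17)
  leading term 16·x^3: subtract (16)·f(x) = 16·x^3 + 8·x^2 + 11·x + 1, leaving 9·x^2 + 5·x + 15 (coefficients mod 17)
The degree is now < 3, so this is the remainder. Hence a · b ≡ 9·x^2 + 5·x + 15 in F_17[x]/(f).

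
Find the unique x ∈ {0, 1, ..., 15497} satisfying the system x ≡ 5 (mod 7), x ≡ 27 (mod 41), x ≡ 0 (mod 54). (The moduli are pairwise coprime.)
x ≡ 14418 (mod 15498); the representative in [0, 15498) is 14418

The moduli 7, 41, 54 are pairwise coprime, so by the CRT there is a unique solution mod 7·41·54 = 15498.
Solve by successive substitution. Start with x ≡ 5 (mod 7).
  Combine with x ≡ 27 (mod 41): write x = 5 + 7·t and require 5 + 7·t ≡ 27 (mod 41), i.e. 7·t ≡ 27 − 5 ≡ 22 (mod 41). Since 7^(−1) ≡ 6 (mod 41), t ≡ 6·22 ≡ 9 (mod 41). So x ≡ 5 + 7·9 = 68 (mod 287).
  Combine with x ≡ 0 (mod 54): write x = 68 + 287·t and require 68 + 287·t ≡ 0 (mod 54), i.e. 287·t ≡ 0 − 68 ≡ 40 (mod 54). Since 287^(−1) ≡ 35 (mod 54) (287 ≡ 17 (mod 54)), t ≡ 35·40 ≡ 50 (mod 54). So x ≡ 68 + 287·50 = 14418 (mod 15498).
Unique solution in [0, 15498): x = 14418.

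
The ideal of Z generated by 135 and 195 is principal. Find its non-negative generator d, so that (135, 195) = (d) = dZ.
(135, 195) = (15); d = 15

In the PID Z, (a, b) is generated by gcd(a, b). Compute gcd(195, 135) with the extended Euclidean algorithm, tracking rows (r, s, t) with s·195 + t·135 = r:
  row A: (195, 1, 0)   [1·195 + 0·135 = 195]
  row B: (135, 0, 1)   [0·195 + 1·135 = 135]
  195 = 1·135 + 60   → row C = row A − 1·row B = (60, 1, −1)   [check: 1·195 − 1·135 = 60]
  135 = 2·60 + 15   → row D = row B − 2·row C = (15, −2, 3)   [check: −2·195 + 3·135 = 15]
  60 = 4·15 + 0   → remainder 0, stop. gcd = 15 (last nonzero row D).
So gcd(135, 195) = 15, with Bézout identity −2·195 + 3·135 = 15. Containment (⊇): the Bézout identity exhibits 15 as an element of (135, 195), giving (15) ⊆ (135, 195). Containment (⊆): since 15 | 135 and 15 | 195 (135 = 15·9, 195 = 15·13), every Z-linear combination of 135 and 195 is divisible by 15, so (135, 195) ⊆ (15). Therefore (135, 195) = (15), d = 15.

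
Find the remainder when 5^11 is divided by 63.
38

Use repeated squaring. Binary(11) = 1011. Walk through the bits of the exponent 11 left-to-right: at each bit after the leading one, square the running value, then multiply by 5 if the bit is 1 (always reducing mod 63):
  bit 1 = 1 (leading): start with 5.
  bit 2 = 0: square 5^2 = 25 (mod 63).
  bit 3 = 1: square 25^2 = 625 ≡ 58; bit is 1, so multiply 58·5 = 290 ≡ 38 (mod 63).
  bit 4 = 1: square 38^2 = 1444 ≡ 58; bit is 1, so multiply 58·5 = 290 ≡ 38 (mod 63).
Final value: 5^11 ≡ 38 (mod 63).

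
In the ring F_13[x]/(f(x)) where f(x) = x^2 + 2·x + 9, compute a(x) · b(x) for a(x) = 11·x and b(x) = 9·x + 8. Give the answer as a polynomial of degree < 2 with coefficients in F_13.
Multiply as integer polynomials: a · b = 99·x^2 + 88·x. Reducing coefficients mod 13: a · b ≡ 8·x^2 + 10·x. Now divide by f(x) = x^2 + 2·x + 9 in F_13[x], eliminating the leading term at each step:
  leading term 8·x^2: subtract (8)·f(x) = 8·x^2 + 3·x + 7, leaving 7·x + 6 (coefficients mod 13)
The degree is now < 2, so this is the remainder. Hence a · b ≡ 7·x + 6 in F_13[x]/(f).

Final answer: a · b ≡ 7·x + 6 (mod f(x))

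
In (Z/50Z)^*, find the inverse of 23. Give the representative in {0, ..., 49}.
Apply the extended Euclidean algorithm to (50, 23), tracking rows (r, s, t) with s·50 + t·23 = r. Each division r_prev = q·r_cur + r_new produces the new row as (previous row) − q·(current row):
  row A: (50, 1, 0)   [1·50 + 0·23 = 50]
  row B: (23, 0, 1)   [0·50 + 1·23 = 23]
  50 = 2·23 + 4   → row C = row A − 2·row B = (4, 1, −2)   [check: 1·50 − 2·23 = 4]
  23 = 5·4 + 3   → row D = row B − 5·row C = (3, −5, 11)   [check: −5·50 + 11·23 = 3]
  4 = 1·3 + 1   → row E = row C − 1·row D = (1, 6, −13)   [check: 6·50 − 13·23 = 1]
  3 = 3·1 + 0   → remainder 0, stop. gcd = 1 (last nonzero row E).
The gcd is 1, so 23 is invertible mod 50. The last nonzero row gives 6·50 − 13·23 = 1, so t = −13. So 23^(−1) ≡ −13 ≡ 37 (mod 50). Verify: 23 · 37 = 851 ≡ 1 (mod 50). ✓

Final answer: 23^(−1) ≡ 37 (mod 50)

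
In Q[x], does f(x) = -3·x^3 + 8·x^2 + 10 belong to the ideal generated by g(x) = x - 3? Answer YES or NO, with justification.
NO

In Q[x] the ideal (g) consists of all multiples of g, so f ∈ (g) iff g | f, i.e. iff the remainder of f on division by g is 0. Divide f by g (g is monic, so eliminate the leading term of the running remainder at each step):
  leading term -3·x^3: subtract (-3·x^2)·g(x) = -3·x^3 + 9·x^2, leaving 10 - x^2
  leading term -x^2: subtract (-x)·g(x) = -x^2 + 3·x, leaving 10 - 3·x
  leading term -3·x: subtract (-3)·g(x) = 9 - 3·x, leaving 1
The remainder r(x) = 1 ≠ 0 (and deg r < deg g), so g ∤ f, i.e. f ∉ (g).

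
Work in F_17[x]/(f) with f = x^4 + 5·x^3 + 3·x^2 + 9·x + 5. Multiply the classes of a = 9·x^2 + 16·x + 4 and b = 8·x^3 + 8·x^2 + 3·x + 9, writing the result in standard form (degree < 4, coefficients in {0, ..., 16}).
a · b ≡ 6·x^3 + 10·x^2 + 12·x + 3 (mod f(x))

Multiply as integer polynomials: a · b = 72·x^5 + 200·x^4 + 187·x^3 + 161·x^2 + 156·x + 36. Reducing coefficients mod 17: a · b ≡ 4·x^5 + 13·x^4 + 8·x^2 + 3·x + 2. Now divide by f(x) = x^4 + 5·x^3 + 3·x^2 + 9·x + 5 in F_17[x], eliminating the leading term at each step:
  leading term 4·x^5: subtract (4·x)·f(x) = 4·x^5 + 3·x^4 + 12·x^3 + 2·x^2 + 3·x, leaving 10·x^4 + 5·x^3 + 6·x^2 + 2 (coefficients mod 17)
  leading term 10·x^4: subtract (10)·f(x) = 10·x^4 + 16·x^3 + 13·x^2 + 5·x + 16, leaving 6·x^3 + 10·x^2 + 12·x + 3 (coefficients mod 17)
The degree is now < 4, so this is the remainder. Hence a · b ≡ 6·x^3 + 10·x^2 + 12·x + 3 in F_17[x]/(f).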